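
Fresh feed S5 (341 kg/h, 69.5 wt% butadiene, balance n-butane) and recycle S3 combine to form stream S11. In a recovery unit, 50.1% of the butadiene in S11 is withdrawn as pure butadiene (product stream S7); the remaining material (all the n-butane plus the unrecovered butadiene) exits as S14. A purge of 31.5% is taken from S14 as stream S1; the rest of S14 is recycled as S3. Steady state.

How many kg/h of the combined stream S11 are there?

n-butane enters only via S5 and leaves only via the purge: 341×0.305 = 0.315×(n-butane in S14), and the recovery unit passes all n-butane, so n-butane in S11 = n-butane in S14 = 330.17 kg/h.
butadiene in S11: m_A = 341×0.695 + (1−0.315)·(1−0.501)·m_A, so m_A = 236.99/0.6582 = 360.07 kg/h.
S11 = 360.07 + 330.17 = 690.25 kg/h.

690.2 kg/h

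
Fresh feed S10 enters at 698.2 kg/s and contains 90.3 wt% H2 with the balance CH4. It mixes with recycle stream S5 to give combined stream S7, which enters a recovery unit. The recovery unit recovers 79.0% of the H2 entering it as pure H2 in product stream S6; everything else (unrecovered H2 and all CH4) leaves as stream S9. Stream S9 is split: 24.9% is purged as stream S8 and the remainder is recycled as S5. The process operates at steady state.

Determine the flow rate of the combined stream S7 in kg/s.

CH4 enters only via S10 and leaves only via the purge: 698.2×0.097 = 0.249×(CH4 in S9), and the recovery unit passes all CH4, so CH4 in S7 = CH4 in S9 = 271.99 kg/s.
H2 in S7: m_A = 698.2×0.903 + (1−0.249)·(1−0.790)·m_A, so m_A = 630.47/0.8423 = 748.52 kg/s.
S7 = 748.52 + 271.99 = 1020.5 kg/s.

1021 kg/s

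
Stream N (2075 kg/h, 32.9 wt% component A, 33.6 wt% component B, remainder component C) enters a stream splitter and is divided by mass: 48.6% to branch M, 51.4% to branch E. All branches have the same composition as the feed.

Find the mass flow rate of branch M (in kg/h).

Branch M flow = 0.486×2075 = 1008.4 kg/h.

1008 kg/h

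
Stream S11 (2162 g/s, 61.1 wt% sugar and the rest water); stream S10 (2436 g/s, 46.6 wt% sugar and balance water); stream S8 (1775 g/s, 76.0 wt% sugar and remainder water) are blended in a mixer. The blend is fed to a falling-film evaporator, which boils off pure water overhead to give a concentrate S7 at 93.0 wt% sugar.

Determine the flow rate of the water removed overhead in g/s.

2281 g/s

sugar entering = 2162×0.611 + 2436×0.466 + 1775×0.760 = 3805.2 g/s.
All sugar reports to S7, so S7 = 3805.2/0.930 = 4091.6 g/s.
Total feed = 6373 g/s; overhead = 6373 − 4091.6 = 2281.4 g/s.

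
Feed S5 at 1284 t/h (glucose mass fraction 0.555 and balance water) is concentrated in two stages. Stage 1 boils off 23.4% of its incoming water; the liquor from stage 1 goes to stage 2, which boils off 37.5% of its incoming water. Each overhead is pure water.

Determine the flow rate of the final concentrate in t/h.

986.2 t/h

water in feed = 1284×0.445 = 571.38 t/h.
After stage 1: water left = (1−0.234)×571.38 = 437.68; stream total = 1150.3 t/h.
After stage 2: water left = (1−0.375)×437.68 = 273.55; final concentrate = 986.17 t/h.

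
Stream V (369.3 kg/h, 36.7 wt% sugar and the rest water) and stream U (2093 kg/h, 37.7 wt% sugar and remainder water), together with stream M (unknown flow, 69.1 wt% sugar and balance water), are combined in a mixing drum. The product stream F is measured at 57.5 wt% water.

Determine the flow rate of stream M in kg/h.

Let M be the unknown flow. Total out = 2462.3 + M.
water balance: 1537.7 + 0.309·M = 0.575·(2462.3 + M)
(0.309 − 0.575)·M = 0.575×2462.3 − 1537.7 = -121.88
M = -121.88 / -0.266 = 458.21 kg/h

458.2 kg/h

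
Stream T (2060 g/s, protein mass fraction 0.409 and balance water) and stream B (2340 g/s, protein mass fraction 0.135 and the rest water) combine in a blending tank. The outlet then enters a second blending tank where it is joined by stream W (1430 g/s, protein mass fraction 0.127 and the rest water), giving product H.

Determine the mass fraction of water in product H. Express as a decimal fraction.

Overall, product flow = 5830 g/s.
water in = 2060×0.591 + 2340×0.865 + 1430×0.873 = 4489.9 g/s.
water fraction in H = 0.770.

0.770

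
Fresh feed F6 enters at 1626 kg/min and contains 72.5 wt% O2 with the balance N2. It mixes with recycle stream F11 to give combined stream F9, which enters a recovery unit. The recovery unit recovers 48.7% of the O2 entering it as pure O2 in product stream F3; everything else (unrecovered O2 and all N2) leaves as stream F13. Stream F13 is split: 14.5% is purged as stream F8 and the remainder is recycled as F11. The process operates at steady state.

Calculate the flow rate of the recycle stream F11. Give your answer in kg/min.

3558 kg/min

N2 enters only via F6 and leaves only via the purge: 1626×0.275 = 0.145×(N2 in F13), and the recovery unit passes all N2, so N2 in F9 = N2 in F13 = 3083.8 kg/min.
O2 in F9: m_A = 1626×0.725 + (1−0.145)·(1−0.487)·m_A, so m_A = 1178.8/0.5614 = 2099.9 kg/min.
F13 = (1−0.487)×2099.9 + 3083.8 = 4161 kg/min.
Recycle F11 = (1−0.145)×4161 = 3557.7 kg/min.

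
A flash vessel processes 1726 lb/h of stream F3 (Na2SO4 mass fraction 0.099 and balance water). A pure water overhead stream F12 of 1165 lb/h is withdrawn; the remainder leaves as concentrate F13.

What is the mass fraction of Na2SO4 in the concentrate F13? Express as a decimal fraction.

Na2SO4 is not removed: 1726×0.099 = 170.87 lb/h of Na2SO4 enters F13.
Concentrate = 1726 − 1165 = 561 lb/h.
Mass fraction = 170.87/561 = 0.305.

0.305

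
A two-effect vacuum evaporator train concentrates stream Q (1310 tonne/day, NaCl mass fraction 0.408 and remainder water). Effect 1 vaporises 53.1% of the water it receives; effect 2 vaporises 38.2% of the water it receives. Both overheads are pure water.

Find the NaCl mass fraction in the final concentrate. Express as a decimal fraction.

0.704

water in feed = 1310×0.592 = 775.52 tonne/day.
After stage 1: water left = (1−0.531)×775.52 = 363.72; stream total = 898.2 tonne/day.
After stage 2: water left = (1−0.382)×363.72 = 224.78; final concentrate = 759.26 tonne/day.
NaCl fraction = 534.48/759.26 = 0.704.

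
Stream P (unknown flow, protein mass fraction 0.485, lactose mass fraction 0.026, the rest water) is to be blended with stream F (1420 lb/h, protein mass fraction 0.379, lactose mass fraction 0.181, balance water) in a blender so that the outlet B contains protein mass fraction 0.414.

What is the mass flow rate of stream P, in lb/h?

700 lb/h

Let P be the unknown flow. Total out = 1420 + P.
protein balance: 538.18 + 0.485·P = 0.414·(1420 + P)
(0.485 − 0.414)·P = 0.414×1420 − 538.18 = 49.7
P = 49.7 / 0.071 = 700 lb/h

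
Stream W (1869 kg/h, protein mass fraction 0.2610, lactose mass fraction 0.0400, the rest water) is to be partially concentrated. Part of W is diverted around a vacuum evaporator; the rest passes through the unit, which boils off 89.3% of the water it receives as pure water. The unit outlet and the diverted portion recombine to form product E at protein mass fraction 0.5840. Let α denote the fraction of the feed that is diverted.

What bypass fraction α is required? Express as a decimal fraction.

All 1869×0.261 = 487.81 kg/h of protein reaches E, so E = 487.81/0.584 = 835.29 kg/h and vapour = 1033.7 kg/h.
The evaporator receives (1−α)·1869 of feed at 0.699 water and removes 0.893 of that water:
0.893×0.699×(1−α)×1869 = 1033.7
(1−α) = 1033.7/1166.6 = 0.8861;  α = 0.1139.

0.114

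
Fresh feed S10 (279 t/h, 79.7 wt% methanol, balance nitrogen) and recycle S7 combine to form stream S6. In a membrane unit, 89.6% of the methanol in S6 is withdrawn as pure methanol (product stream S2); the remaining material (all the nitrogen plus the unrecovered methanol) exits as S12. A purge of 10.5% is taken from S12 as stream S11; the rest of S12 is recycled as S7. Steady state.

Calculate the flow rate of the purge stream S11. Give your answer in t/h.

59.31 t/h

nitrogen enters only via S10 and leaves only via the purge: 279×0.203 = 0.105×(nitrogen in S12), and the membrane unit passes all nitrogen, so nitrogen in S6 = nitrogen in S12 = 539.4 t/h.
methanol in S6: m_A = 279×0.797 + (1−0.105)·(1−0.896)·m_A, so m_A = 222.36/0.9069 = 245.18 t/h.
S12 = (1−0.896)×245.18 + 539.4 = 564.9 t/h.
Purge S11 = 0.105×564.9 = 59.314 t/h.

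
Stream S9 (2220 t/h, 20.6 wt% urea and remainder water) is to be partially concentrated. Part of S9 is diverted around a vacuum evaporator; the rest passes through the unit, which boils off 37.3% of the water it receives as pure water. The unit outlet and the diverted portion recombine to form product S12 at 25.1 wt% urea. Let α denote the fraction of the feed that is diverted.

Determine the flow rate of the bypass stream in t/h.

All 2220×0.206 = 457.32 t/h of urea reaches S12, so S12 = 457.32/0.251 = 1822 t/h and vapour = 398.01 t/h.
The evaporator receives (1−α)·2220 of feed at 0.794 water and removes 0.373 of that water:
0.373×0.794×(1−α)×2220 = 398.01
(1−α) = 398.01/657.48 = 0.6054;  α = 0.3946.
Bypass flow = 0.3946×2220 = 876.11 t/h.

876.1 t/h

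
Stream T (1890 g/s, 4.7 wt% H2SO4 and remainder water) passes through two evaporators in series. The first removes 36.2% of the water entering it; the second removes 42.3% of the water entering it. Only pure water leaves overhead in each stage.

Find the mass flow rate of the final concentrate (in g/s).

water in feed = 1890×0.953 = 1801.2 g/s.
After stage 1: water left = (1−0.362)×1801.2 = 1149.1; stream total = 1238 g/s.
After stage 2: water left = (1−0.423)×1149.1 = 663.06; final concentrate = 751.89 g/s.

751.9 g/s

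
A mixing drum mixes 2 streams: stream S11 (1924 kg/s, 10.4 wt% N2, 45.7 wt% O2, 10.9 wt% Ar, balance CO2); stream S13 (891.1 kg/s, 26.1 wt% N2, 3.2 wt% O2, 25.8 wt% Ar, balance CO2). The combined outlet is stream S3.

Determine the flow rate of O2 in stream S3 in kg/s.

O2 out = O2 in = 1924×0.457 + 891.1×0.032 = 907.78 kg/s.

907.8 kg/s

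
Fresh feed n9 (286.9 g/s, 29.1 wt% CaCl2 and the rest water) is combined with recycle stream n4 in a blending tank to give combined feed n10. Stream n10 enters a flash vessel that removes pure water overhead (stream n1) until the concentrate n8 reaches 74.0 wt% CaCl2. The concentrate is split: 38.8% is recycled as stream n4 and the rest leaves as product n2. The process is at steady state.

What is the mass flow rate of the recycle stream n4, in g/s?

71.53 g/s

Overall CaCl2 balance (none leaves overhead): CaCl2 in fresh feed = CaCl2 in product, i.e. 286.9×0.291 = (1−0.388)·n8·0.740.
n8 = 83.488/(0.740×0.612) = 184.35 g/s.
Recycle n4 = 0.388×184.35 = 71.527 g/s.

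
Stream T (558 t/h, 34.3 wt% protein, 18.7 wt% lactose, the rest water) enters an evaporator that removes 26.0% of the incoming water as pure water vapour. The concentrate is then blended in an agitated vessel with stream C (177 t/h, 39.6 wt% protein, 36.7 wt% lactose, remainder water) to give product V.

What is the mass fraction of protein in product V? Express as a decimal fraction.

Vapour removed = 0.260×0.470×558 = 68.188 t/h; concentrate = 489.81 t/h.
protein reaching the mixer = 191.39 (from concentrate) + 177×0.396 = 261.49 t/h.
Product flow = 489.81 + 177 = 666.81 t/h; protein fraction = 0.3921.

0.3921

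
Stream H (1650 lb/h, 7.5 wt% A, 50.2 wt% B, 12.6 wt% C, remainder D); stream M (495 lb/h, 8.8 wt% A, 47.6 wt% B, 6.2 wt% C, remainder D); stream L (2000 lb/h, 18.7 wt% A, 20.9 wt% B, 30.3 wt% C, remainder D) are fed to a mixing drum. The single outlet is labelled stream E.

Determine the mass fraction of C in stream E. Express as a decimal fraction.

0.204

Total flow out = 1650 + 495 + 2000 = 4145 lb/h.
C in = 1650×0.126 + 495×0.062 + 2000×0.303 = 844.59 lb/h.
C mass fraction in E = 844.59/4145 = 0.204.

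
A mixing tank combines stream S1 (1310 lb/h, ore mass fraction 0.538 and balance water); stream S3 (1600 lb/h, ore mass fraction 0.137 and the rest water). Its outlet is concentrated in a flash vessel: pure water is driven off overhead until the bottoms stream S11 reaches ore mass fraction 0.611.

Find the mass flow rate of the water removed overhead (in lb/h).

1398 lb/h

ore entering = 1310×0.538 + 1600×0.137 = 923.98 lb/h.
All ore reports to S11, so S11 = 923.98/0.611 = 1512.2 lb/h.
Total feed = 2910 lb/h; overhead = 2910 − 1512.2 = 1397.8 lb/h.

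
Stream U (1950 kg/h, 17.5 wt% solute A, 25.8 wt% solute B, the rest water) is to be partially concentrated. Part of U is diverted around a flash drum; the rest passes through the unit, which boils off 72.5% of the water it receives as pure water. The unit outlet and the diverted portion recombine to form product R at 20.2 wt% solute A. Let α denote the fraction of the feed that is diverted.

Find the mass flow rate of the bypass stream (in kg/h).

All 1950×0.175 = 341.25 kg/h of solute A reaches R, so R = 341.25/0.202 = 1689.4 kg/h and vapour = 260.64 kg/h.
The evaporator receives (1−α)·1950 of feed at 0.567 water and removes 0.725 of that water:
0.725×0.567×(1−α)×1950 = 260.64
(1−α) = 260.64/801.6 = 0.3252;  α = 0.6748.
Bypass flow = 0.6748×1950 = 1315.9 kg/h.

1316 kg/h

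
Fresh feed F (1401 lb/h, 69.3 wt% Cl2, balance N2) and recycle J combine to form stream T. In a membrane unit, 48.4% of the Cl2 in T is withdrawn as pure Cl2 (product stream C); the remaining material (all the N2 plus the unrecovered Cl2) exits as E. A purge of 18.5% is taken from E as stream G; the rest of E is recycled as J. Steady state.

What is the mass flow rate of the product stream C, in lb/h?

Cl2 in T: m_A = 1401×0.693 + (1−0.185)·(1−0.484)·m_A, so m_A = 970.89/0.5795 = 1675.5 lb/h.
Product C = 0.484×1675.5 = 810.95 lb/h.

810.9 lb/h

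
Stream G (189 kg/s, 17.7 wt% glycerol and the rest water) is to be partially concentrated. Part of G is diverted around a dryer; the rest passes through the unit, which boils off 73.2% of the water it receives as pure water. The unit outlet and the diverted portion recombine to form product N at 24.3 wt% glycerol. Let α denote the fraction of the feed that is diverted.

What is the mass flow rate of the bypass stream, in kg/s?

103.8 kg/s

All 189×0.177 = 33.453 kg/s of glycerol reaches N, so N = 33.453/0.243 = 137.67 kg/s and vapour = 51.333 kg/s.
The evaporator receives (1−α)·189 of feed at 0.823 water and removes 0.732 of that water:
0.732×0.823×(1−α)×189 = 51.333
(1−α) = 51.333/113.86 = 0.4508;  α = 0.5492.
Bypass flow = 0.5492×189 = 103.79 kg/s.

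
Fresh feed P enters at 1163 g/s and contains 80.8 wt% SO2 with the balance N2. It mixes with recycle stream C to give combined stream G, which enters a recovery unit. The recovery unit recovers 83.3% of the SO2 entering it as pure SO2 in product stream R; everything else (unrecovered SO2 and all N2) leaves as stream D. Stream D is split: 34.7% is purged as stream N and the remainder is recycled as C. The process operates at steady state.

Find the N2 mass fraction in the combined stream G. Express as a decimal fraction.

0.379

N2 enters only via P and leaves only via the purge: 1163×0.192 = 0.347×(N2 in D), and the recovery unit passes all N2, so N2 in G = N2 in D = 643.5 g/s.
SO2 in G: m_A = 1163×0.808 + (1−0.347)·(1−0.833)·m_A, so m_A = 939.7/0.8909 = 1054.7 g/s.
G = 1054.7 + 643.5 = 1698.2 g/s.
N2 fraction in G = 643.5/1698.2 = 0.379.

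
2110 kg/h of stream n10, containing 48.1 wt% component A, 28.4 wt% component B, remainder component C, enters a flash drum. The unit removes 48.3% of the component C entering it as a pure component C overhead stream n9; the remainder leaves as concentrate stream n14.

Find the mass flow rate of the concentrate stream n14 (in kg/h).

1871 kg/h

component C entering = 2110×0.235 = 495.85 kg/h; overhead removed = 0.483×495.85 = 239.5 kg/h.
Concentrate = 2110 − 239.5 = 1870.5 kg/h.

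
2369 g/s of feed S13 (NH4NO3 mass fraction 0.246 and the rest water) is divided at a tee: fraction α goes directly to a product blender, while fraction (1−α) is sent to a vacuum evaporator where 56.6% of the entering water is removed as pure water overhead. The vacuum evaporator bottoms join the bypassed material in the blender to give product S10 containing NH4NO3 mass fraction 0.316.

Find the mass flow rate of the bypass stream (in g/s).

1139 g/s

All 2369×0.246 = 582.77 g/s of NH4NO3 reaches S10, so S10 = 582.77/0.316 = 1844.2 g/s and vapour = 524.78 g/s.
The evaporator receives (1−α)·2369 of feed at 0.754 water and removes 0.566 of that water:
0.566×0.754×(1−α)×2369 = 524.78
(1−α) = 524.78/1011 = 0.5191;  α = 0.4809.
Bypass flow = 0.4809×2369 = 1139.3 g/s.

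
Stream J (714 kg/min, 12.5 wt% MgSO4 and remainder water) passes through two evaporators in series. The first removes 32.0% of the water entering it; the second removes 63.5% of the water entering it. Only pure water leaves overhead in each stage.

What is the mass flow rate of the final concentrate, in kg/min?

water in feed = 714×0.875 = 624.75 kg/min.
After stage 1: water left = (1−0.320)×624.75 = 424.83; stream total = 514.08 kg/min.
After stage 2: water left = (1−0.635)×424.83 = 155.06; final concentrate = 244.31 kg/min.

244.3 kg/min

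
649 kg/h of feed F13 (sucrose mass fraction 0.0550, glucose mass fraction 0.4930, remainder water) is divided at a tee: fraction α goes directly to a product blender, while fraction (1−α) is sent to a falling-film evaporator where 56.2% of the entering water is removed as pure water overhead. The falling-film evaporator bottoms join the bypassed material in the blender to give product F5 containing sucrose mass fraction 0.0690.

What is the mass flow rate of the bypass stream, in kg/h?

All 649×0.055 = 35.695 kg/h of sucrose reaches F5, so F5 = 35.695/0.069 = 517.32 kg/h and vapour = 131.68 kg/h.
The evaporator receives (1−α)·649 of feed at 0.452 water and removes 0.562 of that water:
0.562×0.452×(1−α)×649 = 131.68
(1−α) = 131.68/164.86 = 0.7987;  α = 0.2013.
Bypass flow = 0.2013×649 = 130.62 kg/h.

130.6 kg/h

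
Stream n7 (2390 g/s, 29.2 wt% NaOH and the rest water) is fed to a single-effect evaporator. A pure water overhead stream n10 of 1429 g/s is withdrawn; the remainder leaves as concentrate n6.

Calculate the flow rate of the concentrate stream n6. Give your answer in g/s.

Concentrate = 2390 − 1429 = 961 g/s.

961 g/s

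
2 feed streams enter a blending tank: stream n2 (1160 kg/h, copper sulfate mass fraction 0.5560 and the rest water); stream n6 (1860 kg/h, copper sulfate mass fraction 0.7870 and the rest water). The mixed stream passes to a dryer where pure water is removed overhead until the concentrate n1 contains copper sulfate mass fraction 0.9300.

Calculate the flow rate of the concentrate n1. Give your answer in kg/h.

copper sulfate entering = 1160×0.556 + 1860×0.787 = 2108.8 kg/h.
All copper sulfate reports to n1, so n1 = 2108.8/0.930 = 2267.5 kg/h.

2268 kg/h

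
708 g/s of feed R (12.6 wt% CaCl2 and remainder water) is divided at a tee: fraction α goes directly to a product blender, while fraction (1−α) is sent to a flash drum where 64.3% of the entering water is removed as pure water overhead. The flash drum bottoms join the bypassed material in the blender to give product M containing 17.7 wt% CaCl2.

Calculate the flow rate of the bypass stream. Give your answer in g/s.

All 708×0.126 = 89.208 g/s of CaCl2 reaches M, so M = 89.208/0.177 = 504 g/s and vapour = 204 g/s.
The evaporator receives (1−α)·708 of feed at 0.874 water and removes 0.643 of that water:
0.643×0.874×(1−α)×708 = 204
(1−α) = 204/397.88 = 0.5127;  α = 0.4873.
Bypass flow = 0.4873×708 = 345 g/s.

345 g/s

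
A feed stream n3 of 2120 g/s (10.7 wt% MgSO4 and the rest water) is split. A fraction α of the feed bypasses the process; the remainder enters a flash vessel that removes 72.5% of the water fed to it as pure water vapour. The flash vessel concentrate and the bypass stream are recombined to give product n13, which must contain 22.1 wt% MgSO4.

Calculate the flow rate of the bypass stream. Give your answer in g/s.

All 2120×0.107 = 226.84 g/s of MgSO4 reaches n13, so n13 = 226.84/0.221 = 1026.4 g/s and vapour = 1093.6 g/s.
The evaporator receives (1−α)·2120 of feed at 0.893 water and removes 0.725 of that water:
0.725×0.893×(1−α)×2120 = 1093.6
(1−α) = 1093.6/1372.5 = 0.7968;  α = 0.2032.
Bypass flow = 0.2032×2120 = 430.89 g/s.

430.9 g/s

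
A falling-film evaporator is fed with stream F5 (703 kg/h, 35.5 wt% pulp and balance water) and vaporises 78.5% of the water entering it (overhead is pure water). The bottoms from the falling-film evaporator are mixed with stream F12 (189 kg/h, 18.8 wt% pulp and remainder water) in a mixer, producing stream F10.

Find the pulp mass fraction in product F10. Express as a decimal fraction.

0.5318

Vapour removed = 0.785×0.645×703 = 355.95 kg/h; concentrate = 347.05 kg/h.
pulp reaching the mixer = 249.56 (from concentrate) + 189×0.188 = 285.1 kg/h.
Product flow = 347.05 + 189 = 536.05 kg/h; pulp fraction = 0.5318.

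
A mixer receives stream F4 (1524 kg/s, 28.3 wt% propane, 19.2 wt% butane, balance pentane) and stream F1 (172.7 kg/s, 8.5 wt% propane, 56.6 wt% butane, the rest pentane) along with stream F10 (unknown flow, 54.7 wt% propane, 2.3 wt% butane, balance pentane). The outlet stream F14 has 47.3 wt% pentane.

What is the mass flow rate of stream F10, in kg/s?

1345 kg/s

Let F10 be the unknown flow. Total out = 1696.7 + F10.
pentane balance: 860.37 + 0.430·F10 = 0.473·(1696.7 + F10)
(0.430 − 0.473)·F10 = 0.473×1696.7 − 860.37 = -57.833
F10 = -57.833 / -0.043 = 1345 kg/s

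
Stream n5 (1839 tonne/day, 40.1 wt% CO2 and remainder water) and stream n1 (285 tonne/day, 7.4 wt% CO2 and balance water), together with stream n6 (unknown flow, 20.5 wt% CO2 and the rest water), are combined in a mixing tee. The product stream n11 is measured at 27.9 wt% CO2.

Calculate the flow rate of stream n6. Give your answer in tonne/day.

Let n6 be the unknown flow. Total out = 2124 + n6.
CO2 balance: 758.53 + 0.205·n6 = 0.279·(2124 + n6)
(0.205 − 0.279)·n6 = 0.279×2124 − 758.53 = -165.93
n6 = -165.93 / -0.074 = 2242.3 tonne/day

2242 tonne/day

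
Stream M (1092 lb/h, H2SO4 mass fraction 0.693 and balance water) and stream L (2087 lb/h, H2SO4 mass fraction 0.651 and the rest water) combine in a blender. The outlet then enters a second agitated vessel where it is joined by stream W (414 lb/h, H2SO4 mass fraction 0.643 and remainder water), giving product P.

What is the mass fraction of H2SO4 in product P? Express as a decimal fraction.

0.663

Overall, product flow = 3593 lb/h.
H2SO4 in = 1092×0.693 + 2087×0.651 + 414×0.643 = 2381.6 lb/h.
H2SO4 fraction in P = 0.663.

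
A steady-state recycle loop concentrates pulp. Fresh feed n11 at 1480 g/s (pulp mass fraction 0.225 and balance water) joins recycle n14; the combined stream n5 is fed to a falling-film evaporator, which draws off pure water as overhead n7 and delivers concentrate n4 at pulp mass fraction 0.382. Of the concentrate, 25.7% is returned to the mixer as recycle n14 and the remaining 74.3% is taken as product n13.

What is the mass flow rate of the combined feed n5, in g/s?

Overall pulp balance (none leaves overhead): pulp in fresh feed = pulp in product, i.e. 1480×0.225 = (1−0.257)·n4·0.382.
n4 = 333/(0.382×0.743) = 1173.3 g/s.
Recycle n14 = 0.257×1173.3 = 301.53 g/s.
Combined feed n5 = 1480 + 301.53 = 1781.5 g/s.

1782 g/s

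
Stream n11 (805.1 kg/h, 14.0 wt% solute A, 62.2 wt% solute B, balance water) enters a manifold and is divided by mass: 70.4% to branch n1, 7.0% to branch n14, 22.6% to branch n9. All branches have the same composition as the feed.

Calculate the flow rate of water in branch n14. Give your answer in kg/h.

13.41 kg/h

Branch n14 total = 0.070×805.1 = 56.357 kg/h.
water in n14 = 0.238×56.357 = 13.413 kg/h.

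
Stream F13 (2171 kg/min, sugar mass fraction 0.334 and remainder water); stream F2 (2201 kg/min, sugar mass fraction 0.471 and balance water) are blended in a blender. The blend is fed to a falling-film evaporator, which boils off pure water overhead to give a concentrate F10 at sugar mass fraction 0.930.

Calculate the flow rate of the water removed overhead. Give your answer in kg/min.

2478 kg/min

sugar entering = 2171×0.334 + 2201×0.471 = 1761.8 kg/min.
All sugar reports to F10, so F10 = 1761.8/0.930 = 1894.4 kg/min.
Total feed = 4372 kg/min; overhead = 4372 − 1894.4 = 2477.6 kg/min.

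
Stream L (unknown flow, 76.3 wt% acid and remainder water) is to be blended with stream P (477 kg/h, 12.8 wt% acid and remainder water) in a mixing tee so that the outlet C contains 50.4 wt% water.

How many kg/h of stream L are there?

Let L be the unknown flow. Total out = 477 + L.
water balance: 415.94 + 0.237·L = 0.504·(477 + L)
(0.237 − 0.504)·L = 0.504×477 − 415.94 = -175.54
L = -175.54 / -0.267 = 657.44 kg/h

657.4 kg/h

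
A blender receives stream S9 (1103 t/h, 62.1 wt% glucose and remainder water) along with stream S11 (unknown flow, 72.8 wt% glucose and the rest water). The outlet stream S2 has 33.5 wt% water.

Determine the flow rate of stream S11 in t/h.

Let S11 be the unknown flow. Total out = 1103 + S11.
water balance: 418.04 + 0.272·S11 = 0.335·(1103 + S11)
(0.272 − 0.335)·S11 = 0.335×1103 − 418.04 = -48.532
S11 = -48.532 / -0.063 = 770.35 t/h

770.3 t/h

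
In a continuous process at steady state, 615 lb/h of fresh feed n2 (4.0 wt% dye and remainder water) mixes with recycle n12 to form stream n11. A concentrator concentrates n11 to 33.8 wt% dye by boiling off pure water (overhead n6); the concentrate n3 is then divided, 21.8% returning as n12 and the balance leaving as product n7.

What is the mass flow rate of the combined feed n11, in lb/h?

Overall dye balance (none leaves overhead): dye in fresh feed = dye in product, i.e. 615×0.040 = (1−0.218)·n3·0.338.
n3 = 24.6/(0.338×0.782) = 93.07 lb/h.
Recycle n12 = 0.218×93.07 = 20.289 lb/h.
Combined feed n11 = 615 + 20.289 = 635.29 lb/h.

635.3 lb/h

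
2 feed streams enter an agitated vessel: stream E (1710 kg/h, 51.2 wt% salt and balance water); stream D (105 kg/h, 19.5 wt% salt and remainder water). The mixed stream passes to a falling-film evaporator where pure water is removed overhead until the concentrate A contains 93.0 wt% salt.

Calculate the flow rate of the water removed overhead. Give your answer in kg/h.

851.6 kg/h

salt entering = 1710×0.512 + 105×0.195 = 896 kg/h.
All salt reports to A, so A = 896/0.930 = 963.44 kg/h.
Total feed = 1815 kg/h; overhead = 1815 − 963.44 = 851.56 kg/h.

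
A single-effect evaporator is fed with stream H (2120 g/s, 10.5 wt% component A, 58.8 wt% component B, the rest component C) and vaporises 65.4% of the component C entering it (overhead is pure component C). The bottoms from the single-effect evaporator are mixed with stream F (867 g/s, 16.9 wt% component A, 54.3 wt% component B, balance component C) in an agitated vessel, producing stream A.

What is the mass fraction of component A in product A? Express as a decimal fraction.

Vapour removed = 0.654×0.307×2120 = 425.65 g/s; concentrate = 1694.4 g/s.
component A reaching the mixer = 222.6 (from concentrate) + 867×0.169 = 369.12 g/s.
Product flow = 1694.4 + 867 = 2561.4 g/s; component A fraction = 0.1441.

0.1441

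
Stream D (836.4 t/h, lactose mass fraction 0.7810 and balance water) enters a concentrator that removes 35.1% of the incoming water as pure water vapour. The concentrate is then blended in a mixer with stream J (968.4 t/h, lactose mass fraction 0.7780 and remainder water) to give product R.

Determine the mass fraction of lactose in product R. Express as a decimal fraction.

Vapour removed = 0.351×0.219×836.4 = 64.293 t/h; concentrate = 772.11 t/h.
lactose reaching the mixer = 653.23 (from concentrate) + 968.4×0.778 = 1406.6 t/h.
Product flow = 772.11 + 968.4 = 1740.5 t/h; lactose fraction = 0.8082.

0.8082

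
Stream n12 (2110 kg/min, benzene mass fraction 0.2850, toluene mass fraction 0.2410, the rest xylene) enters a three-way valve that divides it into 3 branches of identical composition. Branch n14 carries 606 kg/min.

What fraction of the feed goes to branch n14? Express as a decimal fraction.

0.287

Fraction to n14 = 606/2110 = 0.2872.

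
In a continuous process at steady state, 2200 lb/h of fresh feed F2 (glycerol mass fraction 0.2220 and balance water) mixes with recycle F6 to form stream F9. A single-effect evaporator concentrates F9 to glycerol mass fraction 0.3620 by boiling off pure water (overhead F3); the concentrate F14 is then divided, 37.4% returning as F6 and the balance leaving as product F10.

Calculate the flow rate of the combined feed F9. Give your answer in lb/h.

Overall glycerol balance (none leaves overhead): glycerol in fresh feed = glycerol in product, i.e. 2200×0.222 = (1−0.374)·F14·0.362.
F14 = 488.4/(0.362×0.626) = 2155.2 lb/h.
Recycle F6 = 0.374×2155.2 = 806.05 lb/h.
Combined feed F9 = 2200 + 806.05 = 3006.1 lb/h.

3006 lb/h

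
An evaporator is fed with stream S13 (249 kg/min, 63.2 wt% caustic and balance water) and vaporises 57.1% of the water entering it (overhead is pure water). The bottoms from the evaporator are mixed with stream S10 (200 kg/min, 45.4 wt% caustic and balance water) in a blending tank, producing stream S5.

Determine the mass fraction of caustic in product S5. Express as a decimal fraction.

0.6256

Vapour removed = 0.571×0.368×249 = 52.322 kg/min; concentrate = 196.68 kg/min.
caustic reaching the mixer = 157.37 (from concentrate) + 200×0.454 = 248.17 kg/min.
Product flow = 196.68 + 200 = 396.68 kg/min; caustic fraction = 0.6256.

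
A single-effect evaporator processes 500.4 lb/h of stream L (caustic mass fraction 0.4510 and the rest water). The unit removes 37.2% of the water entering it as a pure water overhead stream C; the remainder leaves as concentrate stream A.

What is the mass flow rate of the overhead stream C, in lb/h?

102.2 lb/h

water entering = 500.4×0.549 = 274.72 lb/h; overhead removed = 0.372×274.72 = 102.2 lb/h.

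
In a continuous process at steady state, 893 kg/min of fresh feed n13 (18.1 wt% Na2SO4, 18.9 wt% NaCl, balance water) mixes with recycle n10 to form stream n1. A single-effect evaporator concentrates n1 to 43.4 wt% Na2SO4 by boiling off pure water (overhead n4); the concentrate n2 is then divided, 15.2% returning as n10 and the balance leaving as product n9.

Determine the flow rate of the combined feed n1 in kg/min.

Overall Na2SO4 balance (none leaves overhead): Na2SO4 in fresh feed = Na2SO4 in product, i.e. 893×0.181 = (1−0.152)·n2·0.434.
n2 = 161.63/(0.434×0.848) = 439.18 kg/min.
Recycle n10 = 0.152×439.18 = 66.756 kg/min.
Combined feed n1 = 893 + 66.756 = 959.76 kg/min.

959.8 kg/min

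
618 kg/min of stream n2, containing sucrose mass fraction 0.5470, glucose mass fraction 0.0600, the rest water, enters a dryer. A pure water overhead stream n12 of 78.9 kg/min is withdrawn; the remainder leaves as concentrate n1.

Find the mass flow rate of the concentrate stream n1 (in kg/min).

539.1 kg/min

Concentrate = 618 − 78.9 = 539.1 kg/min.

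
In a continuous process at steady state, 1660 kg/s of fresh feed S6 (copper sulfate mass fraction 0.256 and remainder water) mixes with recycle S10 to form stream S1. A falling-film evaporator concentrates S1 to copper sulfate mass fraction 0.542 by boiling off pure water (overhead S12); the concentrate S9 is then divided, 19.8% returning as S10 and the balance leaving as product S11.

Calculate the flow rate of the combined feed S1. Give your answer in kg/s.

Overall copper sulfate balance (none leaves overhead): copper sulfate in fresh feed = copper sulfate in product, i.e. 1660×0.256 = (1−0.198)·S9·0.542.
S9 = 424.96/(0.542×0.802) = 977.63 kg/s.
Recycle S10 = 0.198×977.63 = 193.57 kg/s.
Combined feed S1 = 1660 + 193.57 = 1853.6 kg/s.

1854 kg/s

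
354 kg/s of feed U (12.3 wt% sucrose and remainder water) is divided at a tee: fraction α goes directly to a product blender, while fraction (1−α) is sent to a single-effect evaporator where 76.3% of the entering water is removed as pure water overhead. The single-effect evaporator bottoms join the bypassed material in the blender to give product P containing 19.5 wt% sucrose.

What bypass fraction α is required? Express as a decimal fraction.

0.448

All 354×0.123 = 43.542 kg/s of sucrose reaches P, so P = 43.542/0.195 = 223.29 kg/s and vapour = 130.71 kg/s.
The evaporator receives (1−α)·354 of feed at 0.877 water and removes 0.763 of that water:
0.763×0.877×(1−α)×354 = 130.71
(1−α) = 130.71/236.88 = 0.5518;  α = 0.4482.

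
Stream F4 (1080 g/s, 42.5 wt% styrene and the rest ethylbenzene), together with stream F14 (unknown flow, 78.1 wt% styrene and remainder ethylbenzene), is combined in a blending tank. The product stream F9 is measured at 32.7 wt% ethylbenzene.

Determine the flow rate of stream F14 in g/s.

2480 g/s

Let F14 be the unknown flow. Total out = 1080 + F14.
ethylbenzene balance: 621 + 0.219·F14 = 0.327·(1080 + F14)
(0.219 − 0.327)·F14 = 0.327×1080 − 621 = -267.84
F14 = -267.84 / -0.108 = 2480 g/s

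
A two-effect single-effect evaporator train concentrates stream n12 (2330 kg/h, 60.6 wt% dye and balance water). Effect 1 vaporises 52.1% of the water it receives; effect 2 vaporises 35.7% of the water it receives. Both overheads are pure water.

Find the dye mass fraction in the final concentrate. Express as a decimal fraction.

0.833

water in feed = 2330×0.394 = 918.02 kg/h.
After stage 1: water left = (1−0.521)×918.02 = 439.73; stream total = 1851.7 kg/h.
After stage 2: water left = (1−0.357)×439.73 = 282.75; final concentrate = 1694.7 kg/h.
dye fraction = 1412/1694.7 = 0.833.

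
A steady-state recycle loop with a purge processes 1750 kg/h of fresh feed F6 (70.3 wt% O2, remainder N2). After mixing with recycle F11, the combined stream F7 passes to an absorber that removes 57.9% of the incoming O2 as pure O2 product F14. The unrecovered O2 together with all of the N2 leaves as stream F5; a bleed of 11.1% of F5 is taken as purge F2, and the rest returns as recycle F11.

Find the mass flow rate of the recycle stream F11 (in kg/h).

4899 kg/h

N2 enters only via F6 and leaves only via the purge: 1750×0.297 = 0.111×(N2 in F5), and the absorber passes all N2, so N2 in F7 = N2 in F5 = 4682.4 kg/h.
O2 in F7: m_A = 1750×0.703 + (1−0.111)·(1−0.579)·m_A, so m_A = 1230.2/0.6257 = 1966.1 kg/h.
F5 = (1−0.579)×1966.1 + 4682.4 = 5510.2 kg/h.
Recycle F11 = (1−0.111)×5510.2 = 4898.5 kg/h.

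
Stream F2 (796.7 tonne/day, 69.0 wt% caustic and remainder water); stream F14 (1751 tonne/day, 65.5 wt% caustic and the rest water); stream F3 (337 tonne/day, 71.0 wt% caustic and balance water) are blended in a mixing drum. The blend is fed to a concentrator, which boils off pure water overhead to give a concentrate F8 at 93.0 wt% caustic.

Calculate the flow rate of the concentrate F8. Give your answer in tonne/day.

caustic entering = 796.7×0.690 + 1751×0.655 + 337×0.710 = 1935.9 tonne/day.
All caustic reports to F8, so F8 = 1935.9/0.930 = 2081.6 tonne/day.

2082 tonne/day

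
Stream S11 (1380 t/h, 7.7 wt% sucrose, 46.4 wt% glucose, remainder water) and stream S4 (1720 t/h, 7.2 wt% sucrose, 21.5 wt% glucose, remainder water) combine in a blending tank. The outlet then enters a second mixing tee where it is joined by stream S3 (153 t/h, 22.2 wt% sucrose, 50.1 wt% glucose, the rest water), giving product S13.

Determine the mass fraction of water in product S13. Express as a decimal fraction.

0.5847

Overall, product flow = 3253 t/h.
water in = 1380×0.459 + 1720×0.713 + 153×0.277 = 1902.2 t/h.
water fraction in S13 = 0.5847.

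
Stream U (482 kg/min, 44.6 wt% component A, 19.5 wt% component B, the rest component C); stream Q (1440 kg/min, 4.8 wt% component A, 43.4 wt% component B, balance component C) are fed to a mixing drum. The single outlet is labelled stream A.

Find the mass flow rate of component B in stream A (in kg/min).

component B out = component B in = 482×0.195 + 1440×0.434 = 718.95 kg/min.

719 kg/min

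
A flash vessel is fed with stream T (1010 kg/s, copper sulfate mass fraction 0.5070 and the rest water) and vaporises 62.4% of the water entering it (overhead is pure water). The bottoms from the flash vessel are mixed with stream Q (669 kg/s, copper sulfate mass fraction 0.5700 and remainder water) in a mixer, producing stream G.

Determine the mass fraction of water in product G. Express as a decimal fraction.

0.3471

Vapour removed = 0.624×0.493×1010 = 310.71 kg/s; concentrate = 699.29 kg/s.
water reaching the mixer = 187.22 (from concentrate) + 669×0.430 = 474.89 kg/s.
Product flow = 699.29 + 669 = 1368.3 kg/s; water fraction = 0.3471.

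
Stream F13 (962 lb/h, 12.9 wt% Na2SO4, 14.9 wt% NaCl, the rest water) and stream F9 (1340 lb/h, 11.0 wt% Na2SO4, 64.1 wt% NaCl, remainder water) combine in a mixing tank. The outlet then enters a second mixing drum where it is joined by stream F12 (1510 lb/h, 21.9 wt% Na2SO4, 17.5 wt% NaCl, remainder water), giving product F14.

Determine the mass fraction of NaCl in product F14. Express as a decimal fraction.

0.332

Overall, product flow = 3812 lb/h.
NaCl in = 962×0.149 + 1340×0.641 + 1510×0.175 = 1266.5 lb/h.
NaCl fraction in F14 = 0.332.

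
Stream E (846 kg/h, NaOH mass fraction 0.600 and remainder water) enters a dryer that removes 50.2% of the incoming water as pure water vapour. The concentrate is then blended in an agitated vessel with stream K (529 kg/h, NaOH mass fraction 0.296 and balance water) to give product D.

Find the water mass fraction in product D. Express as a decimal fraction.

Vapour removed = 0.502×0.400×846 = 169.88 kg/h; concentrate = 676.12 kg/h.
water reaching the mixer = 168.52 (from concentrate) + 529×0.704 = 540.94 kg/h.
Product flow = 676.12 + 529 = 1205.1 kg/h; water fraction = 0.449.

0.449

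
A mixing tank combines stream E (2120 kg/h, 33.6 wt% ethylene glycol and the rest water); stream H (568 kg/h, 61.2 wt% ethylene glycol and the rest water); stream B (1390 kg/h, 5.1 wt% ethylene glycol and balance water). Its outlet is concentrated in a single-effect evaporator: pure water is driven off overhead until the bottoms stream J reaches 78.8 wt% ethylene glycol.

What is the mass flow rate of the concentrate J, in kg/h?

1435 kg/h

ethylene glycol entering = 2120×0.336 + 568×0.612 + 1390×0.051 = 1130.8 kg/h.
All ethylene glycol reports to J, so J = 1130.8/0.788 = 1435.1 kg/h.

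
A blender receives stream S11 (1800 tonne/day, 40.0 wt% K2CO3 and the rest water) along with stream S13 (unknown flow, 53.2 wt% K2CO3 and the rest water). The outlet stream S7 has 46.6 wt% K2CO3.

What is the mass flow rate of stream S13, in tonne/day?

Let S13 be the unknown flow. Total out = 1800 + S13.
K2CO3 balance: 720 + 0.532·S13 = 0.466·(1800 + S13)
(0.532 − 0.466)·S13 = 0.466×1800 − 720 = 118.8
S13 = 118.8 / 0.066 = 1800 tonne/day

1800 tonne/day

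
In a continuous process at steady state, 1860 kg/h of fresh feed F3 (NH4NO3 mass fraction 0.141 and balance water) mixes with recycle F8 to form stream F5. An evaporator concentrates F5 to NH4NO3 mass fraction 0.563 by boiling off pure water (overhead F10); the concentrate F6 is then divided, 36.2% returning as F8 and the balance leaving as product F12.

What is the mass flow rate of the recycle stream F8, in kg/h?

Overall NH4NO3 balance (none leaves overhead): NH4NO3 in fresh feed = NH4NO3 in product, i.e. 1860×0.141 = (1−0.362)·F6·0.563.
F6 = 262.26/(0.563×0.638) = 730.13 kg/h.
Recycle F8 = 0.362×730.13 = 264.31 kg/h.

264.3 kg/h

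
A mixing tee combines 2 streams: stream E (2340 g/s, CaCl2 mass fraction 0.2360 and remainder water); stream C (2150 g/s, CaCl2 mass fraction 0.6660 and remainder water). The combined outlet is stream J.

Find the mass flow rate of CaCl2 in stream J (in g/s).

1984 g/s

CaCl2 out = CaCl2 in = 2340×0.236 + 2150×0.666 = 1984.1 g/s.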